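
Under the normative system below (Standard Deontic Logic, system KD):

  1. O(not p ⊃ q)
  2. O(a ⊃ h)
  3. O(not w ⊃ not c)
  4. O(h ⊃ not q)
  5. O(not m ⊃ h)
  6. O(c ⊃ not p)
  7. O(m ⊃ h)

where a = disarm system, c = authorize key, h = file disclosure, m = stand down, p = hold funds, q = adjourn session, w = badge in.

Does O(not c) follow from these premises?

Premises 5 and 7 are O(not m ⊃ h) and O(m ⊃ h); every ideal world satisfies not m or m, so in either case h holds — hence O(h).
From O(h) and premise 4, O(h ⊃ not q), we obtain O(not q).
Premise 1, O(not p ⊃ q), contraposes to O(not q ⊃ p); with O(not q) we get O(p).
Premise 6, O(c ⊃ not p), contraposes to O(p ⊃ not c); with O(p) we get O(not c).
Premises 2, 3 do not contribute to this derivation.
So O(not c) follows.

Yes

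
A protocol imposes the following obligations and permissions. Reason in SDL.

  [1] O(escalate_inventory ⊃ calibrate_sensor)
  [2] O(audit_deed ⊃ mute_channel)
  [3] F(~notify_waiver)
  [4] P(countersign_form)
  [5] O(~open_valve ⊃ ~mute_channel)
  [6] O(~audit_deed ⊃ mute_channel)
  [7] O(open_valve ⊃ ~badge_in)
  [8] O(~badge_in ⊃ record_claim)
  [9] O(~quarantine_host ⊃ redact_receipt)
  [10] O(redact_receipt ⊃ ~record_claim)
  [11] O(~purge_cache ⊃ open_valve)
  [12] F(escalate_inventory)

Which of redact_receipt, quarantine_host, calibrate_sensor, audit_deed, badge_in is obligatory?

quarantine_host

By case analysis on audit_deed: premise 2 gives O(audit_deed ⊃ mute_channel) and premise 6 gives O(~audit_deed ⊃ mute_channel), so O(mute_channel) either way.
Premise 5, O(~open_valve ⊃ ~mute_channel), contraposes to O(mute_channel ⊃ open_valve); with O(mute_channel) we get O(open_valve).
Applying K to premise 7 (O(open_valve ⊃ ~badge_in)) and O(open_valve) yields O(~badge_in).
With premise 8, O(~badge_in ⊃ record_claim), the K-axiom yields O(record_claim).
The contrapositive of premise 10 (O(redact_receipt ⊃ ~record_claim)) is O(record_claim ⊃ ~redact_receipt), and O(record_claim) is already established, so O(~redact_receipt).
Premise 9 is O(~quarantine_host ⊃ redact_receipt); contrapositively O(~redact_receipt ⊃ quarantine_host). Since O(~redact_receipt) holds, K gives O(quarantine_host).
So O(quarantine_host) holds — quarantine_host is obligatory. None of the other listed options is made obligatory by any chain of premises.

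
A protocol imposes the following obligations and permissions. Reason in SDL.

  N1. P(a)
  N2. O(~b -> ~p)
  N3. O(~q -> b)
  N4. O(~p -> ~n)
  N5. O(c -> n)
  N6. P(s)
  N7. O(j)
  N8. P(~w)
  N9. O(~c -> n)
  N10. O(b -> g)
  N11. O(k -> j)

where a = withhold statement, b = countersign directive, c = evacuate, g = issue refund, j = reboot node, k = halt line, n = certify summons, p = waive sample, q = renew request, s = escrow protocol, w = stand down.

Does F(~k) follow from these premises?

Premise 11 is O(k -> j); even if O(j) held, inferring O(k) would be affirming the consequent — invalid.
No other premise forces O(k). An ideal world satisfying every premise can still have ~k true, so F(~k) is not derivable.

No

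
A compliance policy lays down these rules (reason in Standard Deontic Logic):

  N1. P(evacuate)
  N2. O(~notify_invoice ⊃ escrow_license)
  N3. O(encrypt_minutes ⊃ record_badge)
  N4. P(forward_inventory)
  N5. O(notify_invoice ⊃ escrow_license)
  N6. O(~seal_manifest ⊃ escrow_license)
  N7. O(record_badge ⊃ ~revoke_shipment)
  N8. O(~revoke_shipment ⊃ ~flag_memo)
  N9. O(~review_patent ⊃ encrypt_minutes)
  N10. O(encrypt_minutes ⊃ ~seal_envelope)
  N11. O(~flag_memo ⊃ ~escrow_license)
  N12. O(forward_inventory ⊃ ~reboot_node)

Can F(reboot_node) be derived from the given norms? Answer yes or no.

No

Premise 12 is O(forward_inventory ⊃ ~reboot_node), but O(forward_inventory) is not derivable from the premises (the permission P(forward_inventory) asserts only ~O(~forward_inventory), not O(forward_inventory)), so it does not yield O(~reboot_node).
No other premise forces O(~reboot_node). An ideal world satisfying every premise can still have reboot_node true, so F(reboot_node) is not derivable.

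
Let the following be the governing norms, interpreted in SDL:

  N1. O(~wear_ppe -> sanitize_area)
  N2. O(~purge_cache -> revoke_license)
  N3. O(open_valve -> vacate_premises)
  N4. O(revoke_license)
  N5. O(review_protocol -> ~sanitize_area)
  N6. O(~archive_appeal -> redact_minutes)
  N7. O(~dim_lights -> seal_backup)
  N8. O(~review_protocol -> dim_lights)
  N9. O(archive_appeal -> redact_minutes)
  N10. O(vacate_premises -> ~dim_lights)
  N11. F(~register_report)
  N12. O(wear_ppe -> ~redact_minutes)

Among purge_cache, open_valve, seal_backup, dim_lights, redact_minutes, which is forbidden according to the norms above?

Premises 9 and 6 are O(archive_appeal -> redact_minutes) and O(~archive_appeal -> redact_minutes); every ideal world satisfies archive_appeal or ~archive_appeal, so in either case redact_minutes holds — hence O(redact_minutes).
Premise 12, O(wear_ppe -> ~redact_minutes), contraposes to O(redact_minutes -> ~wear_ppe); with O(redact_minutes) we get O(~wear_ppe).
From O(~wear_ppe) and premise 1, O(~wear_ppe -> sanitize_area), we obtain O(sanitize_area).
Premise 5 is O(review_protocol -> ~sanitize_area); contrapositively O(sanitize_area -> ~review_protocol). Since O(sanitize_area) holds, K gives O(~review_protocol).
Premise 8 is O(~review_protocol -> dim_lights); since O(~review_protocol), deontic closure gives O(dim_lights).
Premise 10, O(vacate_premises -> ~dim_lights), contraposes to O(dim_lights -> ~vacate_premises); with O(dim_lights) we get O(~vacate_premises).
The contrapositive of premise 3 (O(open_valve -> vacate_premises)) is O(~vacate_premises -> ~open_valve), and O(~vacate_premises) is already established, so O(~open_valve).
So O(~open_valve) holds, i.e. open_valve is forbidden. None of the other listed options is forbidden under the premises.

open_valve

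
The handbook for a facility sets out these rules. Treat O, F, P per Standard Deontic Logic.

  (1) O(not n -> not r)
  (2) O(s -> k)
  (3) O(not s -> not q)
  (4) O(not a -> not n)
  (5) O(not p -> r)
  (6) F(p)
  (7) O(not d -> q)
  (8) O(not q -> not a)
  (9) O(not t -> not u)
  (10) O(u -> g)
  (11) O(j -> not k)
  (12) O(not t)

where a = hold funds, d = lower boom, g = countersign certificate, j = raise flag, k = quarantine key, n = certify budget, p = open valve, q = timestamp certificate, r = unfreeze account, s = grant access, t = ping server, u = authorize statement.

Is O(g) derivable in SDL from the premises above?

Premise 10 is O(u -> g), but O(u) is not derivable from the premises, so it does not yield O(g).
No other premise forces O(g). An ideal world satisfying every premise can still have g false, so O(g) is not derivable.

No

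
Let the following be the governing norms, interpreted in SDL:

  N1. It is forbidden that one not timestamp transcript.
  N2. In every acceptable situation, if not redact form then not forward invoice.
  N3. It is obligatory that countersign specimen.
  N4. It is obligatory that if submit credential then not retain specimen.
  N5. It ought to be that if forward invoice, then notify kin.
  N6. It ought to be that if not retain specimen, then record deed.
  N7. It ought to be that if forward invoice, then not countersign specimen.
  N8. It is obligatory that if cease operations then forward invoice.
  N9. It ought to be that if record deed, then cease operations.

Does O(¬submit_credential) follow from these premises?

Premise 3 states O(countersign_specimen) outright.
The contrapositive of premise 7 (O(forward_invoice → ¬countersign_specimen)) is O(countersign_specimen → ¬forward_invoice), and O(countersign_specimen) is already established, so O(¬forward_invoice).
Premise 8, O(cease_operations → forward_invoice), contraposes to O(¬forward_invoice → ¬cease_operations); with O(¬forward_invoice) we get O(¬cease_operations).
Premise 9, O(record_deed → cease_operations), contraposes to O(¬cease_operations → ¬record_deed); with O(¬cease_operations) we get O(¬record_deed).
Premise 6, O(¬retain_specimen → record_deed), contraposes to O(¬record_deed → retain_specimen); with O(¬record_deed) we get O(retain_specimen).
Premise 4, O(submit_credential → ¬retain_specimen), contraposes to O(retain_specimen → ¬submit_credential); with O(retain_specimen) we get O(¬submit_credential).
Premises 1, 2, 5 do not contribute to this derivation.
So O(¬submit_credential) follows.

Yes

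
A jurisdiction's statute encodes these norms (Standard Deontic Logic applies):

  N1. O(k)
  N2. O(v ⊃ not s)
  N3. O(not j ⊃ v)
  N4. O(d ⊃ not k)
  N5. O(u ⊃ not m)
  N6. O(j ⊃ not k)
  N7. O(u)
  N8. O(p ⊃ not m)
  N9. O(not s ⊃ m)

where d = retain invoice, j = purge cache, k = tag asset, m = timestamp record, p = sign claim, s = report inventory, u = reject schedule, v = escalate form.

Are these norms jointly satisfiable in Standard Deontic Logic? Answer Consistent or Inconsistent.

From premise 7 we have O(u).
Applying K to premise 5 (O(u ⊃ not m)) and O(u) yields O(not m).
The contrapositive of premise 9 (O(not s ⊃ m)) is O(not m ⊃ s), and O(not m) is already established, so O(s).
Premise 2 is O(v ⊃ not s); contrapositively O(s ⊃ not v). Since O(s) holds, K gives O(not v).
Premise 3, O(not j ⊃ v), contraposes to O(not v ⊃ j); with O(not v) we get O(j).
With premise 6, O(j ⊃ not k), the K-axiom yields O(not k).
However, premise 1 gives O(k).
We now have both O(not k) and O(k) — k is simultaneously obligatory and forbidden, violating the D-axiom.

Inconsistent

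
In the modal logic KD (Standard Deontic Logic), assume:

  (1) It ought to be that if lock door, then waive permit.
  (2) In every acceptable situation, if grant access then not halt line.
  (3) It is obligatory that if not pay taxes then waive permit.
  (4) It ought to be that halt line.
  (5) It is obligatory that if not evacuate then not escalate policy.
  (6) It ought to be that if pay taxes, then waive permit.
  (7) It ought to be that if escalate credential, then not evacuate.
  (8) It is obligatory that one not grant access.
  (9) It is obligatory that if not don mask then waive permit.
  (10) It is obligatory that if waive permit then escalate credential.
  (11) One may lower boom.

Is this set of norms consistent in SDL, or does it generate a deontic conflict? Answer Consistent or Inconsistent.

Premise 2 is O(grant_access → ¬halt_line), but O(grant_access) is not derivable from the premises, so it does not yield O(¬halt_line).
So O(¬halt_line) is not derivable, and the apparent clash with O(halt_line) does not arise.
A world satisfying every obligation exists (e.g. don_mask=false, escalate_credential=true, escalate_policy=false, evacuate=false, grant_access=false, halt_line=true, lock_door=false, lower_boom=false, pay_taxes=false, waive_permit=true); no atom is both obligatory and forbidden, so the set is consistent.

Consistent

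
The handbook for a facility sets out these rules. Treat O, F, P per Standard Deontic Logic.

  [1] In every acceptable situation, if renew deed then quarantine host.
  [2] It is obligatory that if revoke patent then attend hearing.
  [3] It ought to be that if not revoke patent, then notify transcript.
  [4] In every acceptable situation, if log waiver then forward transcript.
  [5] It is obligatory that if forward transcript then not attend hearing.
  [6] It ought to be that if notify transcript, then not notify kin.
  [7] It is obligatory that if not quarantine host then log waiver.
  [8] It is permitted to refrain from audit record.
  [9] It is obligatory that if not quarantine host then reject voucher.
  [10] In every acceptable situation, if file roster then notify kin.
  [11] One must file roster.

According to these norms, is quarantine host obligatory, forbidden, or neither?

Obligatory

From premise 11 we have O(file_roster).
With premise 10, O(file_roster → notify_kin), the K-axiom yields O(notify_kin).
Premise 6 is O(notify_transcript → ¬notify_kin); contrapositively O(notify_kin → ¬notify_transcript). Since O(notify_kin) holds, K gives O(¬notify_transcript).
The contrapositive of premise 3 (O(¬revoke_patent → notify_transcript)) is O(¬notify_transcript → revoke_patent), and O(¬notify_transcript) is already established, so O(revoke_patent).
Premise 2 is O(revoke_patent → attend_hearing); since O(revoke_patent), deontic closure gives O(attend_hearing).
The contrapositive of premise 5 (O(forward_transcript → ¬attend_hearing)) is O(attend_hearing → ¬forward_transcript), and O(attend_hearing) is already established, so O(¬forward_transcript).
Premise 4 is O(log_waiver → forward_transcript); contrapositively O(¬forward_transcript → ¬log_waiver). Since O(¬forward_transcript) holds, K gives O(¬log_waiver).
Premise 7 is O(¬quarantine_host → log_waiver); contrapositively O(¬log_waiver → quarantine_host). Since O(¬log_waiver) holds, K gives O(quarantine_host).
Premises 1, 8, 9 do not contribute to this derivation.
Hence quarantine_host is obligatory.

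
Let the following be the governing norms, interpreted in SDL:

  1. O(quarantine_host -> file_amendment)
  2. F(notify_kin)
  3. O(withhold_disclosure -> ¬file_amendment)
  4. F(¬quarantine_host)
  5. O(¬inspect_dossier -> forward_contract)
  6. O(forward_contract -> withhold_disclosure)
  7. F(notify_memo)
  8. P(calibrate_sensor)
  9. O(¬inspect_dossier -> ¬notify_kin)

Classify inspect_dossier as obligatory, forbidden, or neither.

Obligatory

Premise 4 is F(¬quarantine_host), i.e. O(quarantine_host).
From O(quarantine_host) and premise 1, O(quarantine_host -> file_amendment), we obtain O(file_amendment).
Premise 3 is O(withhold_disclosure -> ¬file_amendment); contrapositively O(file_amendment -> ¬withhold_disclosure). Since O(file_amendment) holds, K gives O(¬withhold_disclosure).
Premise 6, O(forward_contract -> withhold_disclosure), contraposes to O(¬withhold_disclosure -> ¬forward_contract); with O(¬withhold_disclosure) we get O(¬forward_contract).
Premise 5 is O(¬inspect_dossier -> forward_contract); contrapositively O(¬forward_contract -> inspect_dossier). Since O(¬forward_contract) holds, K gives O(inspect_dossier).
Premises 2, 7, 8, 9 do not contribute to this derivation.
Hence inspect_dossier is obligatory.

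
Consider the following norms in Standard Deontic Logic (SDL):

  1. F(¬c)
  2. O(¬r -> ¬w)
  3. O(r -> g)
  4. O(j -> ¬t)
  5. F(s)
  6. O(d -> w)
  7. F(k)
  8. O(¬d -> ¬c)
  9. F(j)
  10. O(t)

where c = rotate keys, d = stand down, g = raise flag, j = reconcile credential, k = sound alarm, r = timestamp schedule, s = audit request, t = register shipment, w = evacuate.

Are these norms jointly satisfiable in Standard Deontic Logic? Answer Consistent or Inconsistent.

Consistent

Premise 4 is O(j -> ¬t), but O(j) is not derivable from the premises, so it does not yield O(¬t).
So O(¬t) is not derivable, and the apparent clash with O(t) does not arise.
A world satisfying every obligation exists (e.g. c=true, d=true, g=true, j=false, k=false, r=true, s=false, t=true, w=true); no atom is both obligatory and forbidden, so the set is consistent.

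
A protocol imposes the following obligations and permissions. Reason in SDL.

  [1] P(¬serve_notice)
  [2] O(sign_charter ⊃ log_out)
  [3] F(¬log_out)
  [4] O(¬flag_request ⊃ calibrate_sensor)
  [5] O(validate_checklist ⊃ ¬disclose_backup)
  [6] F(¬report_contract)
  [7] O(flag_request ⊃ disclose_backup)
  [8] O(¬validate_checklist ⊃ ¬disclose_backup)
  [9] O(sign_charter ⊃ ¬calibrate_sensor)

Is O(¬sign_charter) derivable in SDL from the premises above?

Premises 5 and 8 are O(validate_checklist ⊃ ¬disclose_backup) and O(¬validate_checklist ⊃ ¬disclose_backup); every ideal world satisfies validate_checklist or ¬validate_checklist, so in either case ¬disclose_backup holds — hence O(¬disclose_backup).
Premise 7, O(flag_request ⊃ disclose_backup), contraposes to O(¬disclose_backup ⊃ ¬flag_request); with O(¬disclose_backup) we get O(¬flag_request).
With premise 4, O(¬flag_request ⊃ calibrate_sensor), the K-axiom yields O(calibrate_sensor).
Premise 9 is O(sign_charter ⊃ ¬calibrate_sensor); contrapositively O(calibrate_sensor ⊃ ¬sign_charter). Since O(calibrate_sensor) holds, K gives O(¬sign_charter).
Premises 1, 2, 3, 6 do not contribute to this derivation.
So O(¬sign_charter) follows.

Yes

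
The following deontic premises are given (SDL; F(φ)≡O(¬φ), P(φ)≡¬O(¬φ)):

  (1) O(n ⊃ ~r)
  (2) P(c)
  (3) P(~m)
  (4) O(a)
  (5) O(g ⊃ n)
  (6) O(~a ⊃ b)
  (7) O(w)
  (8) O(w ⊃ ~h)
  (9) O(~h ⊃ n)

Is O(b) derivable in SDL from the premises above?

Premise 6 is O(~a ⊃ b), but O(~a) is not derivable from the premises, so it does not yield O(b).
No other premise forces O(b). An ideal world satisfying every premise can still have b false, so O(b) is not derivable.

No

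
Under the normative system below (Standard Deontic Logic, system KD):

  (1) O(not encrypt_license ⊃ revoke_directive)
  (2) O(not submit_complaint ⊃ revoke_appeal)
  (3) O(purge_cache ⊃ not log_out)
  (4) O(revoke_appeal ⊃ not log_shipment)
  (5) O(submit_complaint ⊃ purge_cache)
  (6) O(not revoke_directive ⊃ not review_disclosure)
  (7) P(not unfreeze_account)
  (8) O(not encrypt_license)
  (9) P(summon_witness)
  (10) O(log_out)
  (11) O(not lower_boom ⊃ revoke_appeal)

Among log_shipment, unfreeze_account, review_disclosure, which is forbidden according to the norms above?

log_shipment

Premise 10 gives O(log_out).
The contrapositive of premise 3 (O(purge_cache ⊃ not log_out)) is O(log_out ⊃ not purge_cache), and O(log_out) is already established, so O(not purge_cache).
The contrapositive of premise 5 (O(submit_complaint ⊃ purge_cache)) is O(not purge_cache ⊃ not submit_complaint), and O(not purge_cache) is already established, so O(not submit_complaint).
With premise 2, O(not submit_complaint ⊃ revoke_appeal), the K-axiom yields O(revoke_appeal).
From O(revoke_appeal) and premise 4, O(revoke_appeal ⊃ not log_shipment), we obtain O(not log_shipment).
So O(not log_shipment) holds, i.e. log_shipment is forbidden. None of the other listed options is forbidden under the premises.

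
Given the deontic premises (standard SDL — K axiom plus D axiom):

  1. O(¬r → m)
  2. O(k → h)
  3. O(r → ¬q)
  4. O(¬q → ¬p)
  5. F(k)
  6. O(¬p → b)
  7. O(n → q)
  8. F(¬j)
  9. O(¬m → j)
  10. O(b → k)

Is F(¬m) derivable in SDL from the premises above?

Premise 5 is F(k), i.e. O(¬k).
Premise 10, O(b → k), contraposes to O(¬k → ¬b); with O(¬k) we get O(¬b).
Premise 6, O(¬p → b), contraposes to O(¬b → p); with O(¬b) we get O(p).
The contrapositive of premise 4 (O(¬q → ¬p)) is O(p → q), and O(p) is already established, so O(q).
Premise 3, O(r → ¬q), contraposes to O(q → ¬r); with O(q) we get O(¬r).
With premise 1, O(¬r → m), the K-axiom yields O(m).
Premises 2, 7, 8, 9 do not contribute to this derivation.
So O(m) holds, i.e. F(¬m). The claim follows.

Yes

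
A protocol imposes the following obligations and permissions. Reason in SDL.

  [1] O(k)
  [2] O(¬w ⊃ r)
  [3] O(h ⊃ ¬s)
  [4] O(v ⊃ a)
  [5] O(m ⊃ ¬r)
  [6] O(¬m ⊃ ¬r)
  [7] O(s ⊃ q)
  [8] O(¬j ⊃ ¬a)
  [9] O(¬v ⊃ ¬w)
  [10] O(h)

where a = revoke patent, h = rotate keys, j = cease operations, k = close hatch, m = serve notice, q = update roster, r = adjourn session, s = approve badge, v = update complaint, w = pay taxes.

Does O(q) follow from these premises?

No

Premise 7 is O(s ⊃ q), but O(s) is not derivable from the premises, so it does not yield O(q).
No other premise forces O(q). An ideal world satisfying every premise can still have q false, so O(q) is not derivable.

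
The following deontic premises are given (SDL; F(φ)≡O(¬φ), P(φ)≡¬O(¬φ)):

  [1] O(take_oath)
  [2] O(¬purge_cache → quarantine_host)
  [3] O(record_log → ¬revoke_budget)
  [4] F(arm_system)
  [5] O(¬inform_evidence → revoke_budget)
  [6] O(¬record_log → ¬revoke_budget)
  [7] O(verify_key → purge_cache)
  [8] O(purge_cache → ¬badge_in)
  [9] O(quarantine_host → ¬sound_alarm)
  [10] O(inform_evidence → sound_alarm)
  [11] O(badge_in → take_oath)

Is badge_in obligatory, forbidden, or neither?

Forbidden

Premises 3 and 6 cover both cases: O(record_log → ¬revoke_budget) and O(¬record_log → ¬revoke_budget). Since record_log ∨ ¬record_log is a tautology, O(¬revoke_budget) follows.
Premise 5, O(¬inform_evidence → revoke_budget), contraposes to O(¬revoke_budget → inform_evidence); with O(¬revoke_budget) we get O(inform_evidence).
From O(inform_evidence) and premise 10, O(inform_evidence → sound_alarm), we obtain O(sound_alarm).
Premise 9 is O(quarantine_host → ¬sound_alarm); contrapositively O(sound_alarm → ¬quarantine_host). Since O(sound_alarm) holds, K gives O(¬quarantine_host).
Premise 2, O(¬purge_cache → quarantine_host), contraposes to O(¬quarantine_host → purge_cache); with O(¬quarantine_host) we get O(purge_cache).
With premise 8, O(purge_cache → ¬badge_in), the K-axiom yields O(¬badge_in).
Premises 1, 4, 7, 11 do not contribute to this derivation.
Thus O(¬badge_in), which is F(badge_in): badge_in is forbidden.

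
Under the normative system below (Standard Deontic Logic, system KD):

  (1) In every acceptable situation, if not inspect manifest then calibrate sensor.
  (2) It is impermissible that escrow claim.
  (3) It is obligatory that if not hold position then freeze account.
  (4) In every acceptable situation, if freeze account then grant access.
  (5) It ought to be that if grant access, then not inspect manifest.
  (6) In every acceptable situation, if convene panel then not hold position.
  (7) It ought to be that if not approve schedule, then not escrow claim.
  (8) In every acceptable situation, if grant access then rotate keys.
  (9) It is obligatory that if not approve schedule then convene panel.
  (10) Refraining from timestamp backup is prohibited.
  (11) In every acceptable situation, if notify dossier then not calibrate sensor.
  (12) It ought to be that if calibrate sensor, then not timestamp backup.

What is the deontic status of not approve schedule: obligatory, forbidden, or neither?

Forbidden

F(¬timestamp_backup) at premise 10 means O(timestamp_backup).
Premise 12 is O(calibrate_sensor → ¬timestamp_backup); contrapositively O(timestamp_backup → ¬calibrate_sensor). Since O(timestamp_backup) holds, K gives O(¬calibrate_sensor).
The contrapositive of premise 1 (O(¬inspect_manifest → calibrate_sensor)) is O(¬calibrate_sensor → inspect_manifest), and O(¬calibrate_sensor) is already established, so O(inspect_manifest).
The contrapositive of premise 5 (O(grant_access → ¬inspect_manifest)) is O(inspect_manifest → ¬grant_access), and O(inspect_manifest) is already established, so O(¬grant_access).
Premise 4 is O(freeze_account → grant_access); contrapositively O(¬grant_access → ¬freeze_account). Since O(¬grant_access) holds, K gives O(¬freeze_account).
The contrapositive of premise 3 (O(¬hold_position → freeze_account)) is O(¬freeze_account → hold_position), and O(¬freeze_account) is already established, so O(hold_position).
Premise 6, O(convene_panel → ¬hold_position), contraposes to O(hold_position → ¬convene_panel); with O(hold_position) we get O(¬convene_panel).
Premise 9 is O(¬approve_schedule → convene_panel); contrapositively O(¬convene_panel → approve_schedule). Since O(¬convene_panel) holds, K gives O(approve_schedule).
Premises 2, 7, 8, 11 do not contribute to this derivation.
Thus O(approve_schedule), which is F(¬approve_schedule): ¬approve_schedule is forbidden.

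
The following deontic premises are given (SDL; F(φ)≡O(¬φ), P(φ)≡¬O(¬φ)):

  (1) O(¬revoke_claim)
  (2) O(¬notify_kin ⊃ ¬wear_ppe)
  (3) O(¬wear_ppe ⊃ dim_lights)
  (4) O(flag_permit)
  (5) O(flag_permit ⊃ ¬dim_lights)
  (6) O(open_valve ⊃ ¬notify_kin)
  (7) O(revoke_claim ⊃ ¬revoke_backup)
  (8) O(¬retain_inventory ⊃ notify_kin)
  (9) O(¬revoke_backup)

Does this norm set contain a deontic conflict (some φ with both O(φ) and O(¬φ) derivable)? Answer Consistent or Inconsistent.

Consistent

Premise 7 is O(revoke_claim ⊃ ¬revoke_backup); even if O(¬revoke_backup) held, inferring O(revoke_claim) would be affirming the consequent — invalid.
So O(revoke_claim) is not derivable, and the apparent clash with O(¬revoke_claim) does not arise.
A world satisfying every obligation exists (e.g. dim_lights=false, flag_permit=true, notify_kin=true, open_valve=false, retain_inventory=false, revoke_backup=false, revoke_claim=false, wear_ppe=true); no atom is both obligatory and forbidden, so the set is consistent.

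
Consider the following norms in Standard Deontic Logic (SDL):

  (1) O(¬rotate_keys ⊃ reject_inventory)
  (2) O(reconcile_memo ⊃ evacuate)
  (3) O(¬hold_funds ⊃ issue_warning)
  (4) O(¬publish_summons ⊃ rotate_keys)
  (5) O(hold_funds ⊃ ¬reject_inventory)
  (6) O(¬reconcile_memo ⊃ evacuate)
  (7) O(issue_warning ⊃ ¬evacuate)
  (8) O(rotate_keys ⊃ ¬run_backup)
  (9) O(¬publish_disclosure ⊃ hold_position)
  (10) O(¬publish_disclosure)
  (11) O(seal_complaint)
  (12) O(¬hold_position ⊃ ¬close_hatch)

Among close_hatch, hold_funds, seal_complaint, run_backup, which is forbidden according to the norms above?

Premises 2 and 6 are O(reconcile_memo ⊃ evacuate) and O(¬reconcile_memo ⊃ evacuate); every ideal world satisfies reconcile_memo or ¬reconcile_memo, so in either case evacuate holds — hence O(evacuate).
The contrapositive of premise 7 (O(issue_warning ⊃ ¬evacuate)) is O(evacuate ⊃ ¬issue_warning), and O(evacuate) is already established, so O(¬issue_warning).
Premise 3 is O(¬hold_funds ⊃ issue_warning); contrapositively O(¬issue_warning ⊃ hold_funds). Since O(¬issue_warning) holds, K gives O(hold_funds).
Applying K to premise 5 (O(hold_funds ⊃ ¬reject_inventory)) and O(hold_funds) yields O(¬reject_inventory).
Premise 1, O(¬rotate_keys ⊃ reject_inventory), contraposes to O(¬reject_inventory ⊃ rotate_keys); with O(¬reject_inventory) we get O(rotate_keys).
From O(rotate_keys) and premise 8, O(rotate_keys ⊃ ¬run_backup), we obtain O(¬run_backup).
So O(¬run_backup) holds, i.e. run_backup is forbidden. None of the other listed options is forbidden under the premises.

run_backup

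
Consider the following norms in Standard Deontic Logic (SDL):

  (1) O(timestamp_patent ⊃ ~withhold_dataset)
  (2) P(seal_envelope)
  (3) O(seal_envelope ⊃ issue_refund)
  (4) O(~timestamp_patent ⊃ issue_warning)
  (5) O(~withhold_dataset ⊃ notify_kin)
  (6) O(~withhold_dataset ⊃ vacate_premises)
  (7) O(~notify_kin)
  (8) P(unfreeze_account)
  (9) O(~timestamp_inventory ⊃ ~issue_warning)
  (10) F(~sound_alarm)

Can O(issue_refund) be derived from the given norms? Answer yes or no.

No

Premise 3 is O(seal_envelope ⊃ issue_refund), but O(seal_envelope) is not derivable from the premises (the permission P(seal_envelope) asserts only ~O(~seal_envelope), not O(seal_envelope)), so it does not yield O(issue_refund).
No other premise forces O(issue_refund). An ideal world satisfying every premise can still have issue_refund false, so O(issue_refund) is not derivable.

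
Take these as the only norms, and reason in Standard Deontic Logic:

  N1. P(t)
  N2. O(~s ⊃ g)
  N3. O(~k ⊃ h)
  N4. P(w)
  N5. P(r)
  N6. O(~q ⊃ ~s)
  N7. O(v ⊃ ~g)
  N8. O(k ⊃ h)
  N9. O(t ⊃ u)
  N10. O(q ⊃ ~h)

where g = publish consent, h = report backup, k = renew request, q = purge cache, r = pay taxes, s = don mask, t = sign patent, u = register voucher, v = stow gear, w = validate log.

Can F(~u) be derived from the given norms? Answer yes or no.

Premise 9 is O(t ⊃ u), but O(t) is not derivable from the premises (the permission P(t) asserts only ~O(~t), not O(t)), so it does not yield O(u).
No other premise forces O(u). An ideal world satisfying every premise can still have ~u true, so F(~u) is not derivable.

No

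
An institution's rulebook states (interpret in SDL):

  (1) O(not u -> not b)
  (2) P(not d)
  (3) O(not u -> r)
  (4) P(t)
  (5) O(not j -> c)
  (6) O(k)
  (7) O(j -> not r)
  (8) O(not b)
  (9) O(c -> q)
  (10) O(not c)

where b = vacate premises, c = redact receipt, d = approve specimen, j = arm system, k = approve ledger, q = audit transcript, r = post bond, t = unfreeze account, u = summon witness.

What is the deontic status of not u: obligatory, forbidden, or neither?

Forbidden

Premise 10 states O(not c) outright.
The contrapositive of premise 5 (O(not j -> c)) is O(not c -> j), and O(not c) is already established, so O(j).
Premise 7 is O(j -> not r); since O(j), deontic closure gives O(not r).
Premise 3 is O(not u -> r); contrapositively O(not r -> u). Since O(not r) holds, K gives O(u).
Premises 1, 2, 4, 6, 8, 9 do not contribute to this derivation.
Thus O(u), which is F(not u): not u is forbidden.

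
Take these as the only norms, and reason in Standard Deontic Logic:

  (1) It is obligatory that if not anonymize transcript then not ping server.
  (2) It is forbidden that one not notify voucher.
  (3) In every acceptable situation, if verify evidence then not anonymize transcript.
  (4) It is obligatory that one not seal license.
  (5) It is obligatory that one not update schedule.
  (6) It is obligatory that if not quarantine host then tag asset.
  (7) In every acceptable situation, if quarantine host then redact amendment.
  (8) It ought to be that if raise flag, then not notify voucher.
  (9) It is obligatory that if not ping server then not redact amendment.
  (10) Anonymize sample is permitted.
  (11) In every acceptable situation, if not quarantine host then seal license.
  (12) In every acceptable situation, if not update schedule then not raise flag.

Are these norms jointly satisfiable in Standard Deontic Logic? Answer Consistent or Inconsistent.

Premise 8 is O(raise_flag → ¬notify_voucher), but O(raise_flag) is not derivable from the premises, so it does not yield O(¬notify_voucher).
So O(¬notify_voucher) is not derivable, and the apparent clash with O(notify_voucher) does not arise.
A world satisfying every obligation exists (e.g. anonymize_sample=false, anonymize_transcript=true, notify_voucher=true, ping_server=true, quarantine_host=true, raise_flag=false, redact_amendment=true, seal_license=false, tag_asset=false, update_schedule=false, verify_evidence=false); no atom is both obligatory and forbidden, so the set is consistent.

Consistent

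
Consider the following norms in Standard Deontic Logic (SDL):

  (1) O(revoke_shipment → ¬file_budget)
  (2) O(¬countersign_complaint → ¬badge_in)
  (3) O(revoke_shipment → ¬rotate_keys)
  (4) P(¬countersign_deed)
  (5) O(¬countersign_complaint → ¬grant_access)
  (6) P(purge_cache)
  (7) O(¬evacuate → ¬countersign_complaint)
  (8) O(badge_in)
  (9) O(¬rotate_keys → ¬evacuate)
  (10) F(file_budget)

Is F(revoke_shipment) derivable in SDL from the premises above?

Premise 8 states O(badge_in) outright.
Premise 2, O(¬countersign_complaint → ¬badge_in), contraposes to O(badge_in → countersign_complaint); with O(badge_in) we get O(countersign_complaint).
Premise 7, O(¬evacuate → ¬countersign_complaint), contraposes to O(countersign_complaint → evacuate); with O(countersign_complaint) we get O(evacuate).
Premise 9, O(¬rotate_keys → ¬evacuate), contraposes to O(evacuate → rotate_keys); with O(evacuate) we get O(rotate_keys).
Premise 3, O(revoke_shipment → ¬rotate_keys), contraposes to O(rotate_keys → ¬revoke_shipment); with O(rotate_keys) we get O(¬revoke_shipment).
Premises 1, 4, 5, 6, 10 do not contribute to this derivation.
So O(¬revoke_shipment) holds, i.e. F(revoke_shipment). The claim follows.

Yes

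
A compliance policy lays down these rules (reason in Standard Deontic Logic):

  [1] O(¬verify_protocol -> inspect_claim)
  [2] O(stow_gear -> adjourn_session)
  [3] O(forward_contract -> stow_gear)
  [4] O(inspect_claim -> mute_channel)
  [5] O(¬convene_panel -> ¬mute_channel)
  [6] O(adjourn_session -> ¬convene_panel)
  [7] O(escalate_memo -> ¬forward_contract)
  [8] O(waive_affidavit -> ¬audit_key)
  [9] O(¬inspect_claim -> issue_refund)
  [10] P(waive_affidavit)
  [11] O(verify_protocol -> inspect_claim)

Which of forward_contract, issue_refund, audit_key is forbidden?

By case analysis on ¬verify_protocol: premise 1 gives O(¬verify_protocol -> inspect_claim) and premise 11 gives O(verify_protocol -> inspect_claim), so O(inspect_claim) either way.
Premise 4 is O(inspect_claim -> mute_channel); since O(inspect_claim), deontic closure gives O(mute_channel).
Premise 5, O(¬convene_panel -> ¬mute_channel), contraposes to O(mute_channel -> convene_panel); with O(mute_channel) we get O(convene_panel).
Premise 6 is O(adjourn_session -> ¬convene_panel); contrapositively O(convene_panel -> ¬adjourn_session). Since O(convene_panel) holds, K gives O(¬adjourn_session).
The contrapositive of premise 2 (O(stow_gear -> adjourn_session)) is O(¬adjourn_session -> ¬stow_gear), and O(¬adjourn_session) is already established, so O(¬stow_gear).
Premise 3, O(forward_contract -> stow_gear), contraposes to O(¬stow_gear -> ¬forward_contract); with O(¬stow_gear) we get O(¬forward_contract).
So O(¬forward_contract) holds, i.e. forward_contract is forbidden. None of the other listed options is forbidden under the premises.

forward_contract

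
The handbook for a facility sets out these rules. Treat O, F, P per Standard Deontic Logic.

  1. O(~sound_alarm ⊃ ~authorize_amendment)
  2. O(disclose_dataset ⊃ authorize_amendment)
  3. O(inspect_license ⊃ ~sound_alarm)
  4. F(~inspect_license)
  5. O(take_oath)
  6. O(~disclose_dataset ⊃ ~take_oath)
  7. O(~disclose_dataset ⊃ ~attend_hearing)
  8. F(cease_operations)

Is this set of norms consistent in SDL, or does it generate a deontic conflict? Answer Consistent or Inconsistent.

Inconsistent

Premise 5 gives O(take_oath).
Premise 6, O(~disclose_dataset ⊃ ~take_oath), contraposes to O(take_oath ⊃ disclose_dataset); with O(take_oath) we get O(disclose_dataset).
From O(disclose_dataset) and premise 2, O(disclose_dataset ⊃ authorize_amendment), we obtain O(authorize_amendment).
Premise 1 is O(~sound_alarm ⊃ ~authorize_amendment); contrapositively O(authorize_amendment ⊃ sound_alarm). Since O(authorize_amendment) holds, K gives O(sound_alarm).
The contrapositive of premise 3 (O(inspect_license ⊃ ~sound_alarm)) is O(sound_alarm ⊃ ~inspect_license), and O(sound_alarm) is already established, so O(~inspect_license).
Yet premise 4 is F(~inspect_license), i.e. O(inspect_license).
We now have both O(~inspect_license) and O(inspect_license) — inspect_license is simultaneously obligatory and forbidden, violating the D-axiom.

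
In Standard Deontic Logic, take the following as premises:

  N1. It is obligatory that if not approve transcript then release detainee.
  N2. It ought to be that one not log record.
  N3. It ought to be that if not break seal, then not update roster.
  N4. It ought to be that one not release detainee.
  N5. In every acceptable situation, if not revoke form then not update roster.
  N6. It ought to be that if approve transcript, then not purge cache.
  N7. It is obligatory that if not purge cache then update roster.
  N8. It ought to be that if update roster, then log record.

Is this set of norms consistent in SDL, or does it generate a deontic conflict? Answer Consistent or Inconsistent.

From premise 2 we have O(¬log_record).
Premise 8 is O(update_roster → log_record); contrapositively O(¬log_record → ¬update_roster). Since O(¬log_record) holds, K gives O(¬update_roster).
The contrapositive of premise 7 (O(¬purge_cache → update_roster)) is O(¬update_roster → purge_cache), and O(¬update_roster) is already established, so O(purge_cache).
Premise 6 is O(approve_transcript → ¬purge_cache); contrapositively O(purge_cache → ¬approve_transcript). Since O(purge_cache) holds, K gives O(¬approve_transcript).
Applying K to premise 1 (O(¬approve_transcript → release_detainee)) and O(¬approve_transcript) yields O(release_detainee).
Yet premise 4 states O(¬release_detainee).
We now have both O(release_detainee) and O(¬release_detainee) — release_detainee is simultaneously obligatory and forbidden, violating the D-axiom.

Inconsistent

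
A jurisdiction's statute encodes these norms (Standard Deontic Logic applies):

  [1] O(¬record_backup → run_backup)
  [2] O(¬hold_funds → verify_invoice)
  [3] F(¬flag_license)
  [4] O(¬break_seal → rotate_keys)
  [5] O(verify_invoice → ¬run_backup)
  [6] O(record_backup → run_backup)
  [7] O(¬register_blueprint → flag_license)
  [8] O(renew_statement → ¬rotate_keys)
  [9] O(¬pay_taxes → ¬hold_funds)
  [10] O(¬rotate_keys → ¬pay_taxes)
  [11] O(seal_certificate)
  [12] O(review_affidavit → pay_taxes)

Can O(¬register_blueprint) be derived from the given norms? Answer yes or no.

No

Premise 7 is O(¬register_blueprint → flag_license); even if O(flag_license) held, inferring O(¬register_blueprint) would be affirming the consequent — invalid.
No other premise forces O(¬register_blueprint). An ideal world satisfying every premise can still have ¬register_blueprint false, so O(¬register_blueprint) is not derivable.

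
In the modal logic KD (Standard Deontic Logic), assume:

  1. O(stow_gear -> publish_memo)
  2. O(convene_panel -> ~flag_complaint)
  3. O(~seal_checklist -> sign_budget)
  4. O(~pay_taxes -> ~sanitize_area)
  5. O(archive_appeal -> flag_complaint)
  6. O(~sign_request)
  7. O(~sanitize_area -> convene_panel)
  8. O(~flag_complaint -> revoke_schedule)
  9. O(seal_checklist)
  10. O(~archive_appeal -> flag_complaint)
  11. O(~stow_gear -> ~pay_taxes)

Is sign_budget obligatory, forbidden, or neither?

Premise 3 is O(~seal_checklist -> sign_budget), but O(~seal_checklist) is not derivable from the premises, so it does not yield O(sign_budget).
No premise or chain of K-axiom applications forces O(sign_budget), and none forces O(~sign_budget). So sign_budget is neither obligatory nor forbidden under these norms.

Neither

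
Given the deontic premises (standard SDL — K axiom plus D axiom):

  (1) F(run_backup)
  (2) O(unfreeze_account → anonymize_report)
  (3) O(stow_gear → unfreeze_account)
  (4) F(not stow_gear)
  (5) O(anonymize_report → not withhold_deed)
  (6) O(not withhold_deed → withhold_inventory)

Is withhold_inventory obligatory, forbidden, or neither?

Premise 4, F(not stow_gear), is equivalent to O(stow_gear).
From O(stow_gear) and premise 3, O(stow_gear → unfreeze_account), we obtain O(unfreeze_account).
Applying K to premise 2 (O(unfreeze_account → anonymize_report)) and O(unfreeze_account) yields O(anonymize_report).
Applying K to premise 5 (O(anonymize_report → not withhold_deed)) and O(anonymize_report) yields O(not withhold_deed).
Premise 6 is O(not withhold_deed → withhold_inventory); since O(not withhold_deed), deontic closure gives O(withhold_inventory).
Premise 1 does not contribute to this derivation.
Hence withhold_inventory is obligatory.

Obligatory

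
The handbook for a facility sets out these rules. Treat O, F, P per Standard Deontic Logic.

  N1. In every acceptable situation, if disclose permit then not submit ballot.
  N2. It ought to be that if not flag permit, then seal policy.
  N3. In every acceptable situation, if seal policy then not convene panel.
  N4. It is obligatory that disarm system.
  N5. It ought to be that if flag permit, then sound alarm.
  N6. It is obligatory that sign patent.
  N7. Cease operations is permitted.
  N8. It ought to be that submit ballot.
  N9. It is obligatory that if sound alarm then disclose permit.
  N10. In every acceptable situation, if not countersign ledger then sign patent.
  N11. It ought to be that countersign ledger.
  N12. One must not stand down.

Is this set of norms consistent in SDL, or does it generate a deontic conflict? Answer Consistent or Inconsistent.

Consistent

Premise 10 is O(¬countersign_ledger → sign_patent); even if O(sign_patent) held, inferring O(¬countersign_ledger) would be affirming the consequent — invalid.
So O(¬countersign_ledger) is not derivable, and the apparent clash with O(countersign_ledger) does not arise.
A world satisfying every obligation exists (e.g. cease_operations=false, convene_panel=false, countersign_ledger=true, disarm_system=true, disclose_permit=false, flag_permit=false, seal_policy=true, sign_patent=true, sound_alarm=false, stand_down=false, submit_ballot=true); no atom is both obligatory and forbidden, so the set is consistent.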